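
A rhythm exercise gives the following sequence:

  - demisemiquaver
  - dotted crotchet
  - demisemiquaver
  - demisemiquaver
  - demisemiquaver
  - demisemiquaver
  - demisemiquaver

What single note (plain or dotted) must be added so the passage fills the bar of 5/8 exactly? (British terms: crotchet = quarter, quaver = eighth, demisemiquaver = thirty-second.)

The bar of 5/8 = 20 thirty-second notes.
In thirty-second notes: demisemiquaver = 1; dotted crotchet = 12; demisemiquaver = 1; demisemiquaver = 1; demisemiquaver = 1; demisemiquaver = 1; demisemiquaver = 1.
Sum: 1 + 12 + 1 + 1 + 1 + 1 + 1 = 18.
Remaining: 20 − 18 = 2 thirty-second notes, which is a sixteenth note.

sixteenth note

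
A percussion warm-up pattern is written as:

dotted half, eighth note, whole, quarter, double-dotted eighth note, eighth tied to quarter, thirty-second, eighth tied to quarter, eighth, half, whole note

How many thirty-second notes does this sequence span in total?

152

Express everything in thirty-second notes: dotted half = 24; eighth note = 4; whole = 32; quarter = 8; double-dotted eighth note = 7; eighth tied to quarter (eighth + quarter) = 12; thirty-second = 1; eighth tied to quarter (eighth + quarter) = 12; eighth = 4; half = 16; whole note = 32.
Adding: 24 + 4 + 32 + 8 + 7 + 12 + 1 + 12 + 4 + 16 + 32 = 152 thirty-second notes.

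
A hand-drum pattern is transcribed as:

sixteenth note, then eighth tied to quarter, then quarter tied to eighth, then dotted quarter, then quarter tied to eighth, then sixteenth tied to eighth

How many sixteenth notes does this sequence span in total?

Convert each value to sixteenth notes: sixteenth note = 1; eighth tied to quarter (eighth + quarter) = 6; quarter tied to eighth (quarter + eighth) = 6; dotted quarter = 6; quarter tied to eighth (quarter + eighth) = 6; sixteenth tied to eighth (sixteenth + eighth) = 3.
Sum: 1 + 6 + 6 + 6 + 6 + 3 = 28 sixteenth notes.

28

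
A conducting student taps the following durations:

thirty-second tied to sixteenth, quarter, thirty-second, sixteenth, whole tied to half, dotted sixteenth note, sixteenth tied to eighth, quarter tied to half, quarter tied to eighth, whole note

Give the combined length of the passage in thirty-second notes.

Convert each value to thirty-second notes: thirty-second tied to sixteenth (thirty-second + sixteenth) = 3; quarter = 8; thirty-second = 1; sixteenth = 2; whole tied to half (whole + half) = 48; dotted sixteenth note = 3; sixteenth tied to eighth (sixteenth + eighth) = 6; quarter tied to half (quarter + half) = 24; quarter tied to eighth (quarter + eighth) = 12; whole note = 32.
Total: 3 + 8 + 1 + 2 + 48 + 3 + 6 + 24 + 12 + 32 = 139 thirty-second notes.

139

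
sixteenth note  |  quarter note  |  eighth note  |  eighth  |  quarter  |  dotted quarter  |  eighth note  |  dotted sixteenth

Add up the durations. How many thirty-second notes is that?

45

In thirty-second notes: sixteenth note = 2; quarter note = 8; eighth note = 4; eighth = 4; quarter = 8; dotted quarter = 12; eighth note = 4; dotted sixteenth = 3.
Total: 2 + 8 + 4 + 4 + 8 + 12 + 4 + 3 = 45 thirty-second notes.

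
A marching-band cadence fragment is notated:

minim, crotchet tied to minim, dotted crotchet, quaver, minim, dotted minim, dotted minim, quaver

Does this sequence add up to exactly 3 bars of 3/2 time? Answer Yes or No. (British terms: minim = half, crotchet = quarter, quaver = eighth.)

One bar of 3/2 = 12 eighth notes, so 3 bars = 36.
In eighth notes: minim = 4; crotchet tied to minim (crotchet + minim) = 6; dotted crotchet = 3; quaver = 1; minim = 4; dotted minim = 6; dotted minim = 6; quaver = 1.
Sum: 4 + 6 + 3 + 1 + 4 + 6 + 6 + 1 = 31.
31 falls short of 36, so the answer is No.

No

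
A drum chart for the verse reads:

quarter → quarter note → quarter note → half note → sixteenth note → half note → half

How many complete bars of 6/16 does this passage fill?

One bar of 6/16 = 6 sixteenth notes.
Express everything in sixteenth notes: quarter = 4; quarter note = 4; quarter note = 4; half note = 8; sixteenth note = 1; half note = 8; half = 8.
Altogether 4 + 4 + 4 + 8 + 1 + 8 + 8 = 37.
37 ÷ 6 = 6 complete bars with 1 left over.

6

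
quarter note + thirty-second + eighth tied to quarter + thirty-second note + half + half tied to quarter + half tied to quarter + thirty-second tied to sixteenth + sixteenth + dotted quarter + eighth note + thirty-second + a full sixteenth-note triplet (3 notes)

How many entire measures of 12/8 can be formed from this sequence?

One bar of 12/8 = 48 thirty-second notes.
Convert each value to thirty-second notes: quarter note = 8; thirty-second = 1; eighth tied to quarter (eighth + quarter) = 12; thirty-second note = 1; half = 16; half tied to quarter (half + quarter) = 24; half tied to quarter (half + quarter) = 24; thirty-second tied to sixteenth (thirty-second + sixteenth) = 3; sixteenth = 2; dotted quarter = 12; eighth note = 4; thirty-second = 1; a full sixteenth-note triplet (3 notes) (three triplet sixteenths span one eighth) = 4.
Sum: 8 + 1 + 12 + 1 + 16 + 24 + 24 + 3 + 2 + 12 + 4 + 1 + 4 = 112.
112 ÷ 48 = 2 complete bars with 16 left over.

2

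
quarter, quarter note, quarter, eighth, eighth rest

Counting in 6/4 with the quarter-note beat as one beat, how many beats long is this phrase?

One quarter-note beat = 2 eighth notes.
Working in eighth notes: quarter = 2; quarter note = 2; quarter = 2; eighth = 1; eighth rest = 1.
Total: 2 + 2 + 2 + 1 + 1 = 8.
8 ÷ 2 = 4 beats.

4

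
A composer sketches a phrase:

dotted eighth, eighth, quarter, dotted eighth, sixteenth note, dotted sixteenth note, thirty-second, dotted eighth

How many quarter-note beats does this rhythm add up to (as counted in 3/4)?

One quarter-note beat = 8 thirty-second notes.
In thirty-second notes: dotted eighth = 6; eighth = 4; quarter = 8; dotted eighth = 6; sixteenth note = 2; dotted sixteenth note = 3; thirty-second = 1; dotted eighth = 6.
Total: 6 + 4 + 8 + 6 + 2 + 3 + 1 + 6 = 36.
36 ÷ 8 = 4.5 beats.

4.5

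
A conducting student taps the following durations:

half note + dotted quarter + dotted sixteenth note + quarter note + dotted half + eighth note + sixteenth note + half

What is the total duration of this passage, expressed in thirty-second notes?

85

Convert each value to thirty-second notes: half note = 16; dotted quarter = 12; dotted sixteenth note = 3; quarter note = 8; dotted half = 24; eighth note = 4; sixteenth note = 2; half = 16.
Adding: 16 + 12 + 3 + 8 + 24 + 4 + 2 + 16 = 85 thirty-second notes.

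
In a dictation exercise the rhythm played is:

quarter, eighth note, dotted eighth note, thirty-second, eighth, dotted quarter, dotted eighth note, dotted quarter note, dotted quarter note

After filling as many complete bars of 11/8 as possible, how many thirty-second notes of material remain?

21

One bar of 11/8 = 44 thirty-second notes.
Each duration in thirty-second notes: quarter = 8; eighth note = 4; dotted eighth note = 6; thirty-second = 1; eighth = 4; dotted quarter = 12; dotted eighth note = 6; dotted quarter note = 12; dotted quarter note = 12.
Altogether 8 + 4 + 6 + 1 + 4 + 12 + 6 + 12 + 12 = 65.
65 ÷ 44 = 1 complete bar with 21 thirty-second notes remaining.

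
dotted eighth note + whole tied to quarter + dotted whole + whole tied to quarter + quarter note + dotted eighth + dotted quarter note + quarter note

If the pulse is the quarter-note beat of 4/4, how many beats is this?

One quarter-note beat = 4 sixteenth notes.
Express everything in sixteenth notes: dotted eighth note = 3; whole tied to quarter (whole + quarter) = 20; dotted whole = 24; whole tied to quarter (whole + quarter) = 20; quarter note = 4; dotted eighth = 3; dotted quarter note = 6; quarter note = 4.
Altogether 3 + 20 + 24 + 20 + 4 + 3 + 6 + 4 = 84.
84 ÷ 4 = 21 beats.

21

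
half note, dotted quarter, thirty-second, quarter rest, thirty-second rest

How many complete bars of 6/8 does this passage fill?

One bar of 6/8 = 24 thirty-second notes.
Convert each value to thirty-second notes: half note = 16; dotted quarter = 12; thirty-second = 1; quarter rest = 8; thirty-second rest = 1.
Total: 16 + 12 + 1 + 8 + 1 = 38.
38 ÷ 24 = 1 complete bar with 14 left over.

1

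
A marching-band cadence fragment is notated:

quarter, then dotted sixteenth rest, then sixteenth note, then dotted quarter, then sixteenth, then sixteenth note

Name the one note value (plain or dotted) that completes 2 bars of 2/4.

2 bars of 2/4 = 32 thirty-second notes.
In thirty-second notes: quarter = 8; dotted sixteenth rest = 3; sixteenth note = 2; dotted quarter = 12; sixteenth = 2; sixteenth note = 2.
Altogether 8 + 3 + 2 + 12 + 2 + 2 = 29.
Remaining: 32 − 29 = 3 thirty-second notes, which is a dotted sixteenth note.

dotted sixteenth note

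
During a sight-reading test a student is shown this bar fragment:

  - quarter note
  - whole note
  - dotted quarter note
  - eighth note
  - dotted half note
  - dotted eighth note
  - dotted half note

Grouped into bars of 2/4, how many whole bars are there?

One bar of 2/4 = 8 sixteenth notes.
Working in sixteenth notes: quarter note = 4; whole note = 16; dotted quarter note = 6; eighth note = 2; dotted half note = 12; dotted eighth note = 3; dotted half note = 12.
Total: 4 + 16 + 6 + 2 + 12 + 3 + 12 = 55.
55 ÷ 8 = 6 complete bars with 7 left over.

6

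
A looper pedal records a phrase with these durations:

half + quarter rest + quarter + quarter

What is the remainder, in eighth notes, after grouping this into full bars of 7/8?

One bar of 7/8 = 7 eighth notes.
In eighth notes: half = 4; quarter rest = 2; quarter = 2; quarter = 2.
Total: 4 + 2 + 2 + 2 = 10.
10 ÷ 7 = 1 complete bar with 3 eighth notes remaining.

3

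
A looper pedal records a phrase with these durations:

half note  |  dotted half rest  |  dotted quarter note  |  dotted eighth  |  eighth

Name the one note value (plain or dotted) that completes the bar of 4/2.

The bar of 4/2 = 32 sixteenth notes.
Working in sixteenth notes: half note = 8; dotted half rest = 12; dotted quarter note = 6; dotted eighth = 3; eighth = 2.
Adding: 8 + 12 + 6 + 3 + 2 = 31.
Remaining: 32 − 31 = 1 sixteenth note, which is a sixteenth note.

sixteenth note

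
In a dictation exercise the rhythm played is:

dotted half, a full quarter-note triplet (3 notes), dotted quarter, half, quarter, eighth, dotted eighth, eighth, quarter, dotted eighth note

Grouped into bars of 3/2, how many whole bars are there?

2

One bar of 3/2 = 24 sixteenth notes.
Working in sixteenth notes: dotted half = 12; a full quarter-note triplet (3 notes) (three triplet quarters span one half) = 8; dotted quarter = 6; half = 8; quarter = 4; eighth = 2; dotted eighth = 3; eighth = 2; quarter = 4; dotted eighth note = 3.
Adding: 12 + 8 + 6 + 8 + 4 + 2 + 3 + 2 + 4 + 3 = 52.
52 ÷ 24 = 2 complete bars with 4 left over.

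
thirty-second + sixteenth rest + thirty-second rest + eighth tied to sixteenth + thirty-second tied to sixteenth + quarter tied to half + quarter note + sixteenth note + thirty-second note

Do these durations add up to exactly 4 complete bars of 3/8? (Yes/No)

One bar of 3/8 = 12 thirty-second notes, so 4 bars = 48.
Working in thirty-second notes: thirty-second = 1; sixteenth rest = 2; thirty-second rest = 1; eighth tied to sixteenth (eighth + sixteenth) = 6; thirty-second tied to sixteenth (thirty-second + sixteenth) = 3; quarter tied to half (quarter + half) = 24; quarter note = 8; sixteenth note = 2; thirty-second note = 1.
Adding: 1 + 2 + 1 + 6 + 3 + 24 + 8 + 2 + 1 = 48.
48 equals 48, so the answer is Yes.

Yes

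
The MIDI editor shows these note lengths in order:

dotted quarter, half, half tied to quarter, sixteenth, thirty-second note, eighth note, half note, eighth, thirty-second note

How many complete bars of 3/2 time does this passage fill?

One bar of 3/2 = 48 thirty-second notes.
Each duration in thirty-second notes: dotted quarter = 12; half = 16; half tied to quarter (half + quarter) = 24; sixteenth = 2; thirty-second note = 1; eighth note = 4; half note = 16; eighth = 4; thirty-second note = 1.
Sum: 12 + 16 + 24 + 2 + 1 + 4 + 16 + 4 + 1 = 80.
80 ÷ 48 = 1 complete bar with 32 left over.

1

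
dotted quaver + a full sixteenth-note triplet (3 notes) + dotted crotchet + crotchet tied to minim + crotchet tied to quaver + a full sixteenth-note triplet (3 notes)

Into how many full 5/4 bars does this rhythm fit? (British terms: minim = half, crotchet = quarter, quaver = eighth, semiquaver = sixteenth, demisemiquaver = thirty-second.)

1

One bar of 5/4 = 20 sixteenth notes.
Working in sixteenth notes: dotted quaver = 3; a full sixteenth-note triplet (3 notes) (three triplet sixteenths span one eighth) = 2; dotted crotchet = 6; crotchet tied to minim (crotchet + minim) = 12; crotchet tied to quaver (crotchet + quaver) = 6; a full sixteenth-note triplet (3 notes) (three triplet sixteenths span one eighth) = 2.
Altogether 3 + 2 + 6 + 12 + 6 + 2 = 31.
31 ÷ 20 = 1 complete bar with 11 left over.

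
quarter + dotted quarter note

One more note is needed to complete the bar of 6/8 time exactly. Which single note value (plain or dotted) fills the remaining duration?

eighth note

The bar of 6/8 = 6 eighth notes.
In eighth notes: quarter = 2; dotted quarter note = 3.
Total: 2 + 3 = 5.
Remaining: 6 − 5 = 1 eighth note, which is a eighth note.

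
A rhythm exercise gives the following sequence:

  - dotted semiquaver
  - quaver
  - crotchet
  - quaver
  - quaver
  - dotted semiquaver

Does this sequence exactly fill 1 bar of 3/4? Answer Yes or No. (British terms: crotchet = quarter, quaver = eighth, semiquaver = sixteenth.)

No

One bar of 3/4 = 24 thirty-second notes.
Express everything in thirty-second notes: dotted semiquaver = 3; quaver = 4; crotchet = 8; quaver = 4; quaver = 4; dotted semiquaver = 3.
Sum: 3 + 4 + 8 + 4 + 4 + 3 = 26.
26 exceeds 24, so the answer is No.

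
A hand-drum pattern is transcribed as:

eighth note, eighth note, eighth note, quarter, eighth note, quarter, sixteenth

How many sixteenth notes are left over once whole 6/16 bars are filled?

5

One bar of 6/16 = 6 sixteenth notes.
Each duration in sixteenth notes: eighth note = 2; eighth note = 2; eighth note = 2; quarter = 4; eighth note = 2; quarter = 4; sixteenth = 1.
Altogether 2 + 2 + 2 + 4 + 2 + 4 + 1 = 17.
17 ÷ 6 = 2 complete bars with 5 sixteenth notes remaining.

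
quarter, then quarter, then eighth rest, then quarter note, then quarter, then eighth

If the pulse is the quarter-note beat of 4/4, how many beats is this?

One quarter-note beat = 2 eighth notes.
In eighth notes: quarter = 2; quarter = 2; eighth rest = 1; quarter note = 2; quarter = 2; eighth = 1.
Sum: 2 + 2 + 1 + 2 + 2 + 1 = 10.
10 ÷ 2 = 5 beats.

5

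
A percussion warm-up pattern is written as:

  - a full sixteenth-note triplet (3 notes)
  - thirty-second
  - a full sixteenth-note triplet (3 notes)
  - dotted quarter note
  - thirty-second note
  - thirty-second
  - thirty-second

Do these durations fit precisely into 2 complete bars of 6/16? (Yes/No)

Yes

One bar of 6/16 = 12 thirty-second notes, so 2 bars = 24.
Each duration in thirty-second notes: a full sixteenth-note triplet (3 notes) (three triplet sixteenths span one eighth) = 4; thirty-second = 1; a full sixteenth-note triplet (3 notes) (three triplet sixteenths span one eighth) = 4; dotted quarter note = 12; thirty-second note = 1; thirty-second = 1; thirty-second = 1.
Total: 4 + 1 + 4 + 12 + 1 + 1 + 1 = 24.
24 equals 24, so the answer is Yes.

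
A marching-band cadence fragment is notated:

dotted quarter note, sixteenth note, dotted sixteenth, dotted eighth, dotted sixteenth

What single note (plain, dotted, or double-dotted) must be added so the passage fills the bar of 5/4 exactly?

The bar of 5/4 = 40 thirty-second notes.
Working in thirty-second notes: dotted quarter note = 12; sixteenth note = 2; dotted sixteenth = 3; dotted eighth = 6; dotted sixteenth = 3.
Sum: 12 + 2 + 3 + 6 + 3 = 26.
Remaining: 40 − 26 = 14 thirty-second notes, which is a double-dotted quarter note.

double-dotted quarter note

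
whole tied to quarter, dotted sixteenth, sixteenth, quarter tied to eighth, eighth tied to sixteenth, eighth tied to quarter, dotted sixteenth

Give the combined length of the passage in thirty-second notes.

78

Convert each value to thirty-second notes: whole tied to quarter (whole + quarter) = 40; dotted sixteenth = 3; sixteenth = 2; quarter tied to eighth (quarter + eighth) = 12; eighth tied to sixteenth (eighth + sixteenth) = 6; eighth tied to quarter (eighth + quarter) = 12; dotted sixteenth = 3.
Adding: 40 + 3 + 2 + 12 + 6 + 12 + 3 = 78 thirty-second notes.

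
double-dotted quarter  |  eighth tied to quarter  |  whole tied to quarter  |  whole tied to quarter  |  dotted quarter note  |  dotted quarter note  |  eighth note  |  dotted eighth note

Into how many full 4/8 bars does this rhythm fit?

8

One bar of 4/8 = 8 sixteenth notes.
Convert each value to sixteenth notes: double-dotted quarter = 7; eighth tied to quarter (eighth + quarter) = 6; whole tied to quarter (whole + quarter) = 20; whole tied to quarter (whole + quarter) = 20; dotted quarter note = 6; dotted quarter note = 6; eighth note = 2; dotted eighth note = 3.
Altogether 7 + 6 + 20 + 20 + 6 + 6 + 2 + 3 = 70.
70 ÷ 8 = 8 complete bars with 6 left over.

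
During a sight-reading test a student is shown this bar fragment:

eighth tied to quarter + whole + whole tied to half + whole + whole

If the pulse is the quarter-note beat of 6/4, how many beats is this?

19.5

One quarter-note beat = 2 eighth notes.
Working in eighth notes: eighth tied to quarter (eighth + quarter) = 3; whole = 8; whole tied to half (whole + half) = 12; whole = 8; whole = 8.
Total: 3 + 8 + 12 + 8 + 8 = 39.
39 ÷ 2 = 19.5 beats.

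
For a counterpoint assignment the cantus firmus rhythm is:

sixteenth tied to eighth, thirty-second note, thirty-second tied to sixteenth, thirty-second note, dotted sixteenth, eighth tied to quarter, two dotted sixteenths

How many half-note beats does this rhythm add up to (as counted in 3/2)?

2

One half-note beat = 16 thirty-second notes.
Convert each value to thirty-second notes: sixteenth tied to eighth (sixteenth + eighth) = 6; thirty-second note = 1; thirty-second tied to sixteenth (thirty-second + sixteenth) = 3; thirty-second note = 1; dotted sixteenth = 3; eighth tied to quarter (eighth + quarter) = 12; dotted sixteenth = 3; dotted sixteenth = 3.
Sum: 6 + 1 + 3 + 1 + 3 + 12 + 3 + 3 = 32.
32 ÷ 16 = 2 beats.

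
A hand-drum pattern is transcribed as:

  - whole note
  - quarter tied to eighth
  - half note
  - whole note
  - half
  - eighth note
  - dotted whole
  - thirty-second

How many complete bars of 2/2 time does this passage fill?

5

One bar of 2/2 = 32 thirty-second notes.
Working in thirty-second notes: whole note = 32; quarter tied to eighth (quarter + eighth) = 12; half note = 16; whole note = 32; half = 16; eighth note = 4; dotted whole = 48; thirty-second = 1.
Altogether 32 + 12 + 16 + 32 + 16 + 4 + 48 + 1 = 161.
161 ÷ 32 = 5 complete bars with 1 left over.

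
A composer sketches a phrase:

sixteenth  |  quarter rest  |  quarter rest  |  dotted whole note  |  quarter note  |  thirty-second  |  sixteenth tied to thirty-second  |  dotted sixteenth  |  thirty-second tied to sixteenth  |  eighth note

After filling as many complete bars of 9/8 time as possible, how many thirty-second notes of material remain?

One bar of 9/8 = 36 thirty-second notes.
In thirty-second notes: sixteenth = 2; quarter rest = 8; quarter rest = 8; dotted whole note = 48; quarter note = 8; thirty-second = 1; sixteenth tied to thirty-second (sixteenth + thirty-second) = 3; dotted sixteenth = 3; thirty-second tied to sixteenth (thirty-second + sixteenth) = 3; eighth note = 4.
Altogether 2 + 8 + 8 + 48 + 8 + 1 + 3 + 3 + 3 + 4 = 88.
88 ÷ 36 = 2 complete bars with 16 thirty-second notes remaining.

16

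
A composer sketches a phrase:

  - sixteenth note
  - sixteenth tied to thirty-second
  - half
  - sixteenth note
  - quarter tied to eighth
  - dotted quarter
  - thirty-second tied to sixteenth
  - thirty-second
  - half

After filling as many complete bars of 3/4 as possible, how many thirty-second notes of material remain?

One bar of 3/4 = 24 thirty-second notes.
Each duration in thirty-second notes: sixteenth note = 2; sixteenth tied to thirty-second (sixteenth + thirty-second) = 3; half = 16; sixteenth note = 2; quarter tied to eighth (quarter + eighth) = 12; dotted quarter = 12; thirty-second tied to sixteenth (thirty-second + sixteenth) = 3; thirty-second = 1; half = 16.
Altogether 2 + 3 + 16 + 2 + 12 + 12 + 3 + 1 + 16 = 67.
67 ÷ 24 = 2 complete bars with 19 thirty-second notes remaining.

19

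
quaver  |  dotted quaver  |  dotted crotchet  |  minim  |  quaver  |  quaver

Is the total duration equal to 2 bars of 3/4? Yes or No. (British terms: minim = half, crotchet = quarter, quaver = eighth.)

One bar of 3/4 = 12 sixteenth notes, so 2 bars = 24.
Each duration in sixteenth notes: quaver = 2; dotted quaver = 3; dotted crotchet = 6; minim = 8; quaver = 2; quaver = 2.
Total: 2 + 3 + 6 + 8 + 2 + 2 = 23.
23 falls short of 24, so the answer is No.

No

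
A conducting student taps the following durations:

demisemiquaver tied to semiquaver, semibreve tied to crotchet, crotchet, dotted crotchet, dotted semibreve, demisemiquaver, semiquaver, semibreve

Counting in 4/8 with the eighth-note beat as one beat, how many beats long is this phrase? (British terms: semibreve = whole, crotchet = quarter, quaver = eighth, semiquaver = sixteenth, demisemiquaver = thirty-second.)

36.5

One eighth-note beat = 4 thirty-second notes.
Each duration in thirty-second notes: demisemiquaver tied to semiquaver (demisemiquaver + semiquaver) = 3; semibreve tied to crotchet (semibreve + crotchet) = 40; crotchet = 8; dotted crotchet = 12; dotted semibreve = 48; demisemiquaver = 1; semiquaver = 2; semibreve = 32.
Altogether 3 + 40 + 8 + 12 + 48 + 1 + 2 + 32 = 146.
146 ÷ 4 = 36.5 beats.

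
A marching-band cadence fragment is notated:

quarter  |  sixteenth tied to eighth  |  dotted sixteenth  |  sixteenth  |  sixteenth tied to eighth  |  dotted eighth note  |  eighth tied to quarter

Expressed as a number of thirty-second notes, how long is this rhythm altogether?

Each duration in thirty-second notes: quarter = 8; sixteenth tied to eighth (sixteenth + eighth) = 6; dotted sixteenth = 3; sixteenth = 2; sixteenth tied to eighth (sixteenth + eighth) = 6; dotted eighth note = 6; eighth tied to quarter (eighth + quarter) = 12.
Adding: 8 + 6 + 3 + 2 + 6 + 6 + 12 = 43 thirty-second notes.

43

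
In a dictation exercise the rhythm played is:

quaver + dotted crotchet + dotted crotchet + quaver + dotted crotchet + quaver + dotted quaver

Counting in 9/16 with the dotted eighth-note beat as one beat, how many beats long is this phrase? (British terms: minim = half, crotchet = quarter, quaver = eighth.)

9

One dotted eighth-note beat = 3 sixteenth notes.
Express everything in sixteenth notes: quaver = 2; dotted crotchet = 6; dotted crotchet = 6; quaver = 2; dotted crotchet = 6; quaver = 2; dotted quaver = 3.
Altogether 2 + 6 + 6 + 2 + 6 + 2 + 3 = 27.
27 ÷ 3 = 9 beats.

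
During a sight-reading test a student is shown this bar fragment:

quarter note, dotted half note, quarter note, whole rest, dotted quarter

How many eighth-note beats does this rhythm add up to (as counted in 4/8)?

21

One eighth-note beat = 2 sixteenth notes.
Each duration in sixteenth notes: quarter note = 4; dotted half note = 12; quarter note = 4; whole rest = 16; dotted quarter = 6.
Sum: 4 + 12 + 4 + 16 + 6 = 42.
42 ÷ 2 = 21 beats.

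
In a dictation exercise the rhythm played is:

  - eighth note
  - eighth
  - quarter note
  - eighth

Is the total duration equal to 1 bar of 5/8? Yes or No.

One bar of 5/8 = 5 eighth notes.
Each duration in eighth notes: eighth note = 1; eighth = 1; quarter note = 2; eighth = 1.
Sum: 1 + 1 + 2 + 1 = 5.
5 equals 5, so the answer is Yes.

Yes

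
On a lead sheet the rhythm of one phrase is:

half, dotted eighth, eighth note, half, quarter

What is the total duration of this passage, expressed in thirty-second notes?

50

In thirty-second notes: half = 16; dotted eighth = 6; eighth note = 4; half = 16; quarter = 8.
Sum: 16 + 6 + 4 + 16 + 8 = 50 thirty-second notes.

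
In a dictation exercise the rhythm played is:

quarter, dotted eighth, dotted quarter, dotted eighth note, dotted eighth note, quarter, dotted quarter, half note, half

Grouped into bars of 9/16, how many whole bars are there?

One bar of 9/16 = 9 sixteenth notes.
Express everything in sixteenth notes: quarter = 4; dotted eighth = 3; dotted quarter = 6; dotted eighth note = 3; dotted eighth note = 3; quarter = 4; dotted quarter = 6; half note = 8; half = 8.
Adding: 4 + 3 + 6 + 3 + 3 + 4 + 6 + 8 + 8 = 45.
45 ÷ 9 = 5 complete bars with 0 left over.

5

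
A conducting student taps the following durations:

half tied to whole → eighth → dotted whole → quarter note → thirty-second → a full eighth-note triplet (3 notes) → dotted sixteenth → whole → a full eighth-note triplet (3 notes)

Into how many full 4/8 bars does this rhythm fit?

One bar of 4/8 = 16 thirty-second notes.
Working in thirty-second notes: half tied to whole (half + whole) = 48; eighth = 4; dotted whole = 48; quarter note = 8; thirty-second = 1; a full eighth-note triplet (3 notes) (three triplet eighths span one quarter) = 8; dotted sixteenth = 3; whole = 32; a full eighth-note triplet (3 notes) (three triplet eighths span one quarter) = 8.
Altogether 48 + 4 + 48 + 8 + 1 + 8 + 3 + 32 + 8 = 160.
160 ÷ 16 = 10 complete bars with 0 left over.

10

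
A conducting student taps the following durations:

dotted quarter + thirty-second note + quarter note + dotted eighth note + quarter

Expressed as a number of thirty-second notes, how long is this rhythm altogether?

Working in thirty-second notes: dotted quarter = 12; thirty-second note = 1; quarter note = 8; dotted eighth note = 6; quarter = 8.
Altogether 12 + 1 + 8 + 6 + 8 = 35 thirty-second notes.

35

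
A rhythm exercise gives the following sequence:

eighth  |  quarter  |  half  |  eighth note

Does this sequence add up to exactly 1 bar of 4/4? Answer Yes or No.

One bar of 4/4 = 8 eighth notes.
In eighth notes: eighth = 1; quarter = 2; half = 4; eighth note = 1.
Total: 1 + 2 + 4 + 1 = 8.
8 equals 8, so the answer is Yes.

Yes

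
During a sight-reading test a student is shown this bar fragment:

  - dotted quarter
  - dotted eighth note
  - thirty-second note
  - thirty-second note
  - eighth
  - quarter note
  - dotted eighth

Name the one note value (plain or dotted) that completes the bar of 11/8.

The bar of 11/8 = 44 thirty-second notes.
In thirty-second notes: dotted quarter = 12; dotted eighth note = 6; thirty-second note = 1; thirty-second note = 1; eighth = 4; quarter note = 8; dotted eighth = 6.
Adding: 12 + 6 + 1 + 1 + 4 + 8 + 6 = 38.
Remaining: 44 − 38 = 6 thirty-second notes, which is a dotted eighth note.

dotted eighth note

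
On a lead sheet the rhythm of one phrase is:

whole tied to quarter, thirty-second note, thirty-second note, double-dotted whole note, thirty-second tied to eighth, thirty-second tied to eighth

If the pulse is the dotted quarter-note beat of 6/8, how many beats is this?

One dotted quarter-note beat = 12 thirty-second notes.
Working in thirty-second notes: whole tied to quarter (whole + quarter) = 40; thirty-second note = 1; thirty-second note = 1; double-dotted whole note = 56; thirty-second tied to eighth (thirty-second + eighth) = 5; thirty-second tied to eighth (thirty-second + eighth) = 5.
Total: 40 + 1 + 1 + 56 + 5 + 5 = 108.
108 ÷ 12 = 9 beats.

9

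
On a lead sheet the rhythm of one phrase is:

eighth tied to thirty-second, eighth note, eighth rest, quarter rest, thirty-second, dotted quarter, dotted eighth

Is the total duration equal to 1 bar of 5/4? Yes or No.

One bar of 5/4 = 40 thirty-second notes.
Each duration in thirty-second notes: eighth tied to thirty-second (eighth + thirty-second) = 5; eighth note = 4; eighth rest = 4; quarter rest = 8; thirty-second = 1; dotted quarter = 12; dotted eighth = 6.
Total: 5 + 4 + 4 + 8 + 1 + 12 + 6 = 40.
40 equals 40, so the answer is Yes.

Yes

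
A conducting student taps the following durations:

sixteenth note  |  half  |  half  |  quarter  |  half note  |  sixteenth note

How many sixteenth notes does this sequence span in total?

In sixteenth notes: sixteenth note = 1; half = 8; half = 8; quarter = 4; half note = 8; sixteenth note = 1.
Total: 1 + 8 + 8 + 4 + 8 + 1 = 30 sixteenth notes.

30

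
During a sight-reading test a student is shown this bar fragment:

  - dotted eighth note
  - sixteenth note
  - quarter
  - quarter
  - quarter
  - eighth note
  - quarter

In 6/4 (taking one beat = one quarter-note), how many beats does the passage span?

One quarter-note beat = 4 sixteenth notes.
Convert each value to sixteenth notes: dotted eighth note = 3; sixteenth note = 1; quarter = 4; quarter = 4; quarter = 4; eighth note = 2; quarter = 4.
Altogether 3 + 1 + 4 + 4 + 4 + 2 + 4 = 22.
22 ÷ 4 = 5.5 beats.

5.5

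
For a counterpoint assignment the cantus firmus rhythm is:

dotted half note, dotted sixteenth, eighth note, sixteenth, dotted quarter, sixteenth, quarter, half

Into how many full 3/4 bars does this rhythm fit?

One bar of 3/4 = 24 thirty-second notes.
In thirty-second notes: dotted half note = 24; dotted sixteenth = 3; eighth note = 4; sixteenth = 2; dotted quarter = 12; sixteenth = 2; quarter = 8; half = 16.
Altogether 24 + 3 + 4 + 2 + 12 + 2 + 8 + 16 = 71.
71 ÷ 24 = 2 complete bars with 23 left over.

2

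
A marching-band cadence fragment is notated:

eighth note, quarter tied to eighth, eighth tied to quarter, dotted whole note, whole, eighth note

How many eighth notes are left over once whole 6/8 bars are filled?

4

One bar of 6/8 = 6 eighth notes.
Working in eighth notes: eighth note = 1; quarter tied to eighth (quarter + eighth) = 3; eighth tied to quarter (eighth + quarter) = 3; dotted whole note = 12; whole = 8; eighth note = 1.
Total: 1 + 3 + 3 + 12 + 8 + 1 = 28.
28 ÷ 6 = 4 complete bars with 4 eighth notes remaining.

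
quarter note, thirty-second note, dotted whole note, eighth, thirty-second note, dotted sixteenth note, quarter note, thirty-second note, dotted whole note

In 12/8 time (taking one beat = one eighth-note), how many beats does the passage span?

One eighth-note beat = 4 thirty-second notes.
Each duration in thirty-second notes: quarter note = 8; thirty-second note = 1; dotted whole note = 48; eighth = 4; thirty-second note = 1; dotted sixteenth note = 3; quarter note = 8; thirty-second note = 1; dotted whole note = 48.
Altogether 8 + 1 + 48 + 4 + 1 + 3 + 8 + 1 + 48 = 122.
122 ÷ 4 = 30.5 beats.

30.5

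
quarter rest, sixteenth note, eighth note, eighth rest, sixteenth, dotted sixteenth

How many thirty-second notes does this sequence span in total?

23

Convert each value to thirty-second notes: quarter rest = 8; sixteenth note = 2; eighth note = 4; eighth rest = 4; sixteenth = 2; dotted sixteenth = 3.
Total: 8 + 2 + 4 + 4 + 2 + 3 = 23 thirty-second notes.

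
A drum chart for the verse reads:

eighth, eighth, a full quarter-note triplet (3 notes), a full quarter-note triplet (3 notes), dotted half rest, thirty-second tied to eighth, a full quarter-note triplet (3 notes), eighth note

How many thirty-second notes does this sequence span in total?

Express everything in thirty-second notes: eighth = 4; eighth = 4; a full quarter-note triplet (3 notes) (three triplet quarters span one half) = 16; a full quarter-note triplet (3 notes) (three triplet quarters span one half) = 16; dotted half rest = 24; thirty-second tied to eighth (thirty-second + eighth) = 5; a full quarter-note triplet (3 notes) (three triplet quarters span one half) = 16; eighth note = 4.
Total: 4 + 4 + 16 + 16 + 24 + 5 + 16 + 4 = 89 thirty-second notes.

89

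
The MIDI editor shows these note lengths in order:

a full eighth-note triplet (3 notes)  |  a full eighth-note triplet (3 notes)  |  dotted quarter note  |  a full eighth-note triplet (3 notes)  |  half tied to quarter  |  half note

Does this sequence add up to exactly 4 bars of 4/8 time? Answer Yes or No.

No

One bar of 4/8 = 4 eighth notes, so 4 bars = 16.
Working in eighth notes: a full eighth-note triplet (3 notes) (three triplet eighths span one quarter) = 2; a full eighth-note triplet (3 notes) (three triplet eighths span one quarter) = 2; dotted quarter note = 3; a full eighth-note triplet (3 notes) (three triplet eighths span one quarter) = 2; half tied to quarter (half + quarter) = 6; half note = 4.
Adding: 2 + 2 + 3 + 2 + 6 + 4 = 19.
19 exceeds 16, so the answer is No.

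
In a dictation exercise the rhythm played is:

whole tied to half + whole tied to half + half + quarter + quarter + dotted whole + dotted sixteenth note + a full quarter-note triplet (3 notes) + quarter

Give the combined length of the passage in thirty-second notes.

In thirty-second notes: whole tied to half (whole + half) = 48; whole tied to half (whole + half) = 48; half = 16; quarter = 8; quarter = 8; dotted whole = 48; dotted sixteenth note = 3; a full quarter-note triplet (3 notes) (three triplet quarters span one half) = 16; quarter = 8.
Sum: 48 + 48 + 16 + 8 + 8 + 48 + 3 + 16 + 8 = 203 thirty-second notes.

203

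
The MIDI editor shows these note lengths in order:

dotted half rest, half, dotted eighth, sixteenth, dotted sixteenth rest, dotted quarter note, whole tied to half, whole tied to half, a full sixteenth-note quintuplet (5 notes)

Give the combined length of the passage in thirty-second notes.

Express everything in thirty-second notes: dotted half rest = 24; half = 16; dotted eighth = 6; sixteenth = 2; dotted sixteenth rest = 3; dotted quarter note = 12; whole tied to half (whole + half) = 48; whole tied to half (whole + half) = 48; a full sixteenth-note quintuplet (5 notes) (five quintuplet sixteenths span one quarter) = 8.
Altogether 24 + 16 + 6 + 2 + 3 + 12 + 48 + 48 + 8 = 167 thirty-second notes.

167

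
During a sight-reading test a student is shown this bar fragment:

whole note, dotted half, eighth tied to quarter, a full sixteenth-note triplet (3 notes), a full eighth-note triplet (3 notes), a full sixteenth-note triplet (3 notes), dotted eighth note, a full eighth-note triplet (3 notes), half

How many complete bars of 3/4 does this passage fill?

One bar of 3/4 = 12 sixteenth notes.
In sixteenth notes: whole note = 16; dotted half = 12; eighth tied to quarter (eighth + quarter) = 6; a full sixteenth-note triplet (3 notes) (three triplet sixteenths span one eighth) = 2; a full eighth-note triplet (3 notes) (three triplet eighths span one quarter) = 4; a full sixteenth-note triplet (3 notes) (three triplet sixteenths span one eighth) = 2; dotted eighth note = 3; a full eighth-note triplet (3 notes) (three triplet eighths span one quarter) = 4; half = 8.
Adding: 16 + 12 + 6 + 2 + 4 + 2 + 3 + 4 + 8 = 57.
57 ÷ 12 = 4 complete bars with 9 left over.

4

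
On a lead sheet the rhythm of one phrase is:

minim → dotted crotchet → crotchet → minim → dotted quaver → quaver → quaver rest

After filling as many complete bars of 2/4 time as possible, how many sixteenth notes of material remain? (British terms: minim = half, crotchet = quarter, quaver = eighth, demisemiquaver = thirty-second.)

1

One bar of 2/4 = 8 sixteenth notes.
Working in sixteenth notes: minim = 8; dotted crotchet = 6; crotchet = 4; minim = 8; dotted quaver = 3; quaver = 2; quaver rest = 2.
Adding: 8 + 6 + 4 + 8 + 3 + 2 + 2 = 33.
33 ÷ 8 = 4 complete bars with 1 sixteenth note remaining.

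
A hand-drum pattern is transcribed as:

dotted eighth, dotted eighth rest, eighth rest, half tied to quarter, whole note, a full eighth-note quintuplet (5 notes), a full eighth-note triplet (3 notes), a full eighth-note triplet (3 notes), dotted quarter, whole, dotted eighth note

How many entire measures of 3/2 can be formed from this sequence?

3

One bar of 3/2 = 24 sixteenth notes.
In sixteenth notes: dotted eighth = 3; dotted eighth rest = 3; eighth rest = 2; half tied to quarter (half + quarter) = 12; whole note = 16; a full eighth-note quintuplet (5 notes) (five quintuplet eighths span one half) = 8; a full eighth-note triplet (3 notes) (three triplet eighths span one quarter) = 4; a full eighth-note triplet (3 notes) (three triplet eighths span one quarter) = 4; dotted quarter = 6; whole = 16; dotted eighth note = 3.
Altogether 3 + 3 + 2 + 12 + 16 + 8 + 4 + 4 + 6 + 16 + 3 = 77.
77 ÷ 24 = 3 complete bars with 5 left over.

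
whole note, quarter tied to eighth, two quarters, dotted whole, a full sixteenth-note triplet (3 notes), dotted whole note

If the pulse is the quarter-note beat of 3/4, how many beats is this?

One quarter-note beat = 2 eighth notes.
Each duration in eighth notes: whole note = 8; quarter tied to eighth (quarter + eighth) = 3; quarter = 2; quarter = 2; dotted whole = 12; a full sixteenth-note triplet (3 notes) (three triplet sixteenths span one eighth) = 1; dotted whole note = 12.
Altogether 8 + 3 + 2 + 2 + 12 + 1 + 12 = 40.
40 ÷ 2 = 20 beats.

20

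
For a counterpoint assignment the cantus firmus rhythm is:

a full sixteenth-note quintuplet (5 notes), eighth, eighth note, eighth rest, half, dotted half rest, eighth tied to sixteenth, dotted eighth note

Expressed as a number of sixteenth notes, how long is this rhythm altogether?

In sixteenth notes: a full sixteenth-note quintuplet (5 notes) (five quintuplet sixteenths span one quarter) = 4; eighth = 2; eighth note = 2; eighth rest = 2; half = 8; dotted half rest = 12; eighth tied to sixteenth (eighth + sixteenth) = 3; dotted eighth note = 3.
Adding: 4 + 2 + 2 + 2 + 8 + 12 + 3 + 3 = 36 sixteenth notes.

36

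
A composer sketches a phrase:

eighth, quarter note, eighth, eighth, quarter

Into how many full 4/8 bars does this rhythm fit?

One bar of 4/8 = 4 eighth notes.
Working in eighth notes: eighth = 1; quarter note = 2; eighth = 1; eighth = 1; quarter = 2.
Altogether 1 + 2 + 1 + 1 + 2 = 7.
7 ÷ 4 = 1 complete bar with 3 left over.

1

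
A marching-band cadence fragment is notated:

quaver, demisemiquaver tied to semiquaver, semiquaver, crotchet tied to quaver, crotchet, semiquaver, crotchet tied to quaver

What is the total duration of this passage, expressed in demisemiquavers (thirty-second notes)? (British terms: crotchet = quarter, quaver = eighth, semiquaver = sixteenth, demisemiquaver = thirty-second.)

Each duration in thirty-second notes: quaver = 4; demisemiquaver tied to semiquaver (demisemiquaver + semiquaver) = 3; semiquaver = 2; crotchet tied to quaver (crotchet + quaver) = 12; crotchet = 8; semiquaver = 2; crotchet tied to quaver (crotchet + quaver) = 12.
Total: 4 + 3 + 2 + 12 + 8 + 2 + 12 = 43 thirty-second notes.

43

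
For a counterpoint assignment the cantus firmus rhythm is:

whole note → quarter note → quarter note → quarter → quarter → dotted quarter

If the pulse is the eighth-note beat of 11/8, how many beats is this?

One eighth-note beat = 2 sixteenth notes.
Each duration in sixteenth notes: whole note = 16; quarter note = 4; quarter note = 4; quarter = 4; quarter = 4; dotted quarter = 6.
Adding: 16 + 4 + 4 + 4 + 4 + 6 = 38.
38 ÷ 2 = 19 beats.

19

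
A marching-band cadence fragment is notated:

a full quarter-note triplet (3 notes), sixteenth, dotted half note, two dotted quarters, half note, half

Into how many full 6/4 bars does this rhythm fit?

2

One bar of 6/4 = 24 sixteenth notes.
Express everything in sixteenth notes: a full quarter-note triplet (3 notes) (three triplet quarters span one half) = 8; sixteenth = 1; dotted half note = 12; dotted quarter = 6; dotted quarter = 6; half note = 8; half = 8.
Adding: 8 + 1 + 12 + 6 + 6 + 8 + 8 = 49.
49 ÷ 24 = 2 complete bars with 1 left over.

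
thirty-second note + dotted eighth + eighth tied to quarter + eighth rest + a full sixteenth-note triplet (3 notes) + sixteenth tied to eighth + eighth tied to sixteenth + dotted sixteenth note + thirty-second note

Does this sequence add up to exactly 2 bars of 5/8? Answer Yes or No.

One bar of 5/8 = 20 thirty-second notes, so 2 bars = 40.
Each duration in thirty-second notes: thirty-second note = 1; dotted eighth = 6; eighth tied to quarter (eighth + quarter) = 12; eighth rest = 4; a full sixteenth-note triplet (3 notes) (three triplet sixteenths span one eighth) = 4; sixteenth tied to eighth (sixteenth + eighth) = 6; eighth tied to sixteenth (eighth + sixteenth) = 6; dotted sixteenth note = 3; thirty-second note = 1.
Sum: 1 + 6 + 12 + 4 + 4 + 6 + 6 + 3 + 1 = 43.
43 exceeds 40, so the answer is No.

No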